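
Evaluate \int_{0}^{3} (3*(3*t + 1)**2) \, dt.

333

Let u = 3*t + 1, so du = 3 dt. When t = 0, u = 1; when t = 3, u = 10.
The integral becomes ∫ u**2 du from 1 to 10, with antiderivative u**3/3.
Back in t: F(t) = (3*t + 1)**3/3.
Then F(3) - F(0) = (1000/3) - (1/3) = 333.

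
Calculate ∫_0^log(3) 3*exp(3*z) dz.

26

Let u = exp(z), so du = exp(z) dz. When z = 0, u = 1; when z = log(3), u = 3.
The integral becomes 3·∫ u**2 du from 1 to 3, with antiderivative u**3.
Back in z: F(z) = exp(3*z).
Then F(log(3)) - F(0) = (27) - (1) = 26.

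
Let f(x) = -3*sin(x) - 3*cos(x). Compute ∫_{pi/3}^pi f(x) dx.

-9/2 + 3*sqrt(3)/2

An antiderivative is F(x) = -3*sin(x) + 3*cos(x).
Then F(pi) - F(pi/3) = (-3) - (3/2 - 3*sqrt(3)/2) = -9/2 + 3*sqrt(3)/2.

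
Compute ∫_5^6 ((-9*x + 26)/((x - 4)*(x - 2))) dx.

Factor the denominator: x**2 - 6*x + 8 = (x - 2)(x - 4).
Partial fractions: (-9*x + 26)/((x - 4)*(x - 2)) = -4/(x - 2) - 5/(x - 4).
An antiderivative is F(x) = -5*log(x - 4) - 4*log(x - 2).
Then F(6) - F(5) = (-13*log(2)) - (-log(81)) = -13*log(2) + 4*log(3).

-13*log(2) + 4*log(3)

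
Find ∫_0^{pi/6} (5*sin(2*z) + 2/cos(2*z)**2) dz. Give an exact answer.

5/4 + sqrt(3)

An antiderivative is F(z) = -5*cos(2*z)/2 + tan(2*z).
Then F(pi/6) - F(0) = (-5/4 + sqrt(3)) - (-5/2) = 5/4 + sqrt(3).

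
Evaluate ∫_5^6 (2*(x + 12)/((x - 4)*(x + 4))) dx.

-2*log(5) + 2*log(2) + 4*log(3)

Factor the denominator: x**2 - 16 = (x + 4)(x - 4).
Partial fractions: 2*(x + 12)/((x - 4)*(x + 4)) = -2/(x + 4) + 4/(x - 4).
An antiderivative is F(x) = 4*log(x - 4) - 2*log(x + 4).
Then F(6) - F(5) = (log(4/25)) - (-log(81)) = -2*log(5) + 2*log(2) + 4*log(3).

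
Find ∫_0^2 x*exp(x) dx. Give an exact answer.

Integrate by parts once (u = x, dv = exp(x) dx).
An antiderivative is F(x) = (x - 1)*exp(x).
Then F(2) - F(0) = (exp(2)) - (-1) = 1 + exp(2).

1 + exp(2)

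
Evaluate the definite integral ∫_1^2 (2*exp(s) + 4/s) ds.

-2*exp(1) + 4*log(2) + 2*exp(2)

An antiderivative is F(s) = 2*exp(s) + 4*log(s).
Then F(2) - F(1) = (log(16) + 2*exp(2)) - (2*exp(1)) = -2*exp(1) + 4*log(2) + 2*exp(2).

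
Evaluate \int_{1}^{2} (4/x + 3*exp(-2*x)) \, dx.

An antiderivative is F(x) = 4*log(x) - 3*exp(-2*x)/2.
Then F(2) - F(1) = (-3*exp(-4)/2 + 4*log(2)) - (-3*exp(-2)/2) = -3*exp(-4)/2 + 3*exp(-2)/2 + 4*log(2).

-3*exp(-4)/2 + 3*exp(-2)/2 + 4*log(2)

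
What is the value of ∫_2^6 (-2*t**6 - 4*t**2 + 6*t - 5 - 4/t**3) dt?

-5049256/63

By the power rule, an antiderivative is F(t) = -2*t**7/7 - 4*t**3/3 + 3*t**2 - 5*t + 2/t**2.
Then F(6) - F(2) = (-10104149/126) - (-1879/42) = -5049256/63.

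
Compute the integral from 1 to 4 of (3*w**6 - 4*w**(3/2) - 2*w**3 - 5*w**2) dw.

By the power rule, an antiderivative is F(w) = 3*w**7/7 - 8*w**(5/2)/5 - w**4/2 - 5*w**3/3.
Then F(4) - F(1) = (707264/105) - (-701/210) = 471743/70.

471743/70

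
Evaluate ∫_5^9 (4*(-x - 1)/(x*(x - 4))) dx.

Factor the denominator: x**2 - 4*x = x(x - 4).
Partial fractions: 4*(-x - 1)/(x*(x - 4)) = 1/x - 5/(x - 4).
An antiderivative is F(x) = log(x) - 5*log(x - 4).
Then F(9) - F(5) = (-5*log(5) + 2*log(3)) - (log(5)) = -6*log(5) + 2*log(3).

-6*log(5) + 2*log(3)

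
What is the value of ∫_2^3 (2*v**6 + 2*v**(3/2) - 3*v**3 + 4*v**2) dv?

By the power rule, an antiderivative is F(v) = 2*v**7/7 + 4*v**(5/2)/5 - 3*v**4/4 + 4*v**3/3.
Then F(3) - F(2) = (36*sqrt(3)/5 + 16803/28) - (16*sqrt(2)/5 + 740/21) = -16*sqrt(2)/5 + 36*sqrt(3)/5 + 47449/84.

-16*sqrt(2)/5 + 36*sqrt(3)/5 + 47449/84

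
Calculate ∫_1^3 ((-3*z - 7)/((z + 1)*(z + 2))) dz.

Factor the denominator: z**2 + 3*z + 2 = (z + 2)(z + 1).
Partial fractions: (-3*z - 7)/((z + 1)*(z + 2)) = 1/(z + 2) - 4/(z + 1).
An antiderivative is F(z) = -4*log(z + 1) + log(z + 2).
Then F(3) - F(1) = (-8*log(2) + log(5)) - (log(3/16)) = log(5/48).

log(5/48)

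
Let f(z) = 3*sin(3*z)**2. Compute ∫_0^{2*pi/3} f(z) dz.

Use the identity sin^2(3*z) = (1 - cos(6*z))/2.
An antiderivative is F(z) = 3*z/2 - sin(6*z)/4.
Then F(2*pi/3) - F(0) = (pi) - (0) = pi.

pi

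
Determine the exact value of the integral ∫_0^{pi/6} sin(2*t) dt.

1/4

An antiderivative is F(t) = -cos(2*t)/2.
Then F(pi/6) - F(0) = (-1/4) - (-1/2) = 1/4.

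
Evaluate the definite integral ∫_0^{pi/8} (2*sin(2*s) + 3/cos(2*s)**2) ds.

An antiderivative is F(s) = -cos(2*s) + 3*tan(2*s)/2.
Then F(pi/8) - F(0) = (3/2 - sqrt(2)/2) - (-1) = 5/2 - sqrt(2)/2.

5/2 - sqrt(2)/2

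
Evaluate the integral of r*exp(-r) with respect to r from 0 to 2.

Integrate by parts once (u = r, dv = exp(-r) dr).
An antiderivative is F(r) = (-r - 1)*exp(-r).
Then F(2) - F(0) = (-3*exp(-2)) - (-1) = 1 - 3*exp(-2).

1 - 3*exp(-2)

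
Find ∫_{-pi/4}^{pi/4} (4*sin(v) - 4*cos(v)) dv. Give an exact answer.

An antiderivative is F(v) = -4*sin(v) - 4*cos(v).
Then F(pi/4) - F(-pi/4) = (-4*sqrt(2)) - (0) = -4*sqrt(2).

-4*sqrt(2)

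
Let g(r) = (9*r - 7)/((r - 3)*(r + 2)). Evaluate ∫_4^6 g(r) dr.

-log(3) + 10*log(2)

Factor the denominator: r**2 - r - 6 = (r + 2)(r - 3).
Partial fractions: (9*r - 7)/((r - 3)*(r + 2)) = 5/(r + 2) + 4/(r - 3).
An antiderivative is F(r) = 4*log(r - 3) + 5*log(r + 2).
Then F(6) - F(4) = (4*log(3) + 15*log(2)) - (5*log(2) + 5*log(3)) = -log(3) + 10*log(2).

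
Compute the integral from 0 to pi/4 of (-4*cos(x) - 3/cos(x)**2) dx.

-3 - 2*sqrt(2)

An antiderivative is F(x) = -4*sin(x) - 3*tan(x).
Then F(pi/4) - F(0) = (-3 - 2*sqrt(2)) - (0) = -3 - 2*sqrt(2).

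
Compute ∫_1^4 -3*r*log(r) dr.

45/4 - 48*log(2)

Integrate by parts once (u = ln r, dv = -3*r dr).
An antiderivative is F(r) = -3*r**2*(2*log(r) - 1)/4.
Then F(4) - F(1) = (12 - 48*log(2)) - (3/4) = 45/4 - 48*log(2).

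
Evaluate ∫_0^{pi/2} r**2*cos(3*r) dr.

Integrate by parts twice (u = r^2, dv = cos(3*r) dr).
An antiderivative is F(r) = r**2*sin(3*r)/3 + 2*r*cos(3*r)/9 - 2*sin(3*r)/27.
Then F(pi/2) - F(0) = (2/27 - pi**2/12) - (0) = 2/27 - pi**2/12.

2/27 - pi**2/12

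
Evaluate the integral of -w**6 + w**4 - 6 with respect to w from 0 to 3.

By the power rule, an antiderivative is F(w) = -w**7/7 + w**5/5 - 6*w.
Then F(3) - F(0) = (-9864/35) - (0) = -9864/35.

-9864/35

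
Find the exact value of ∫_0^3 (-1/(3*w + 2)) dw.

-log(11)/3 + log(2)/3

An antiderivative is F(w) = -log(3*w + 2)/3.
Then F(3) - F(0) = (-log(11)/3) - (-log(2)/3) = -log(11)/3 + log(2)/3.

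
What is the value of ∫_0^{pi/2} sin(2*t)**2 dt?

Use the identity sin^2(2*t) = (1 - cos(4*t))/2.
An antiderivative is F(t) = t/2 - sin(4*t)/8.
Then F(pi/2) - F(0) = (pi/4) - (0) = pi/4.

pi/4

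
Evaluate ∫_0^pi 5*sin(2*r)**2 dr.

5*pi/2

Use the identity sin^2(2*r) = (1 - cos(4*r))/2.
An antiderivative is F(r) = 5*r/2 - 5*sin(4*r)/8.
Then F(pi) - F(0) = (5*pi/2) - (0) = 5*pi/2.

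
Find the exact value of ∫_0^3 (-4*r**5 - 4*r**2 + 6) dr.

-504

By the power rule, an antiderivative is F(r) = -2*r**6/3 - 4*r**3/3 + 6*r.
Then F(3) - F(0) = (-504) - (0) = -504.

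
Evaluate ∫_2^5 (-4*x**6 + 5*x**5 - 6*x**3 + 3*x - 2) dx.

-454863/14

By the power rule, an antiderivative is F(x) = -4*x**7/7 + 5*x**6/6 - 3*x**4/2 + 3*x**2/2 - 2*x.
Then F(5) - F(2) = (-1366345/42) - (-878/21) = -454863/14.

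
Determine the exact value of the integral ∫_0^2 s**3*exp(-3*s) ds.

Integrate by parts 3 times (u = s^3, dv = exp(-3*s) ds).
An antiderivative is F(s) = (-9*s**3 - 9*s**2 - 6*s - 2)*exp(-3*s)/27.
Then F(2) - F(0) = (-122*exp(-6)/27) - (-2/27) = 2/27 - 122*exp(-6)/27.

2/27 - 122*exp(-6)/27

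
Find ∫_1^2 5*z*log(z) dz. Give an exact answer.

-15/4 + 10*log(2)

Integrate by parts once (u = ln z, dv = 5*z dz).
An antiderivative is F(z) = 5*z**2*(2*log(z) - 1)/4.
Then F(2) - F(1) = (-5 + 10*log(2)) - (-5/4) = -15/4 + 10*log(2).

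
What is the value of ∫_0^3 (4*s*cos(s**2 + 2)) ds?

2*sin(11) - 2*sin(2)

Let u = s**2 + 2, so du = 2*s ds. When s = 0, u = 2; when s = 3, u = 11.
The integral becomes 2·∫ cos(u) du from 2 to 11, with antiderivative 2*sin(u).
Back in s: F(s) = 2*sin(s**2 + 2).
Then F(3) - F(0) = (2*sin(11)) - (2*sin(2)) = 2*sin(11) - 2*sin(2).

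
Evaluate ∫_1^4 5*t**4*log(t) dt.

Integrate by parts once (u = ln t, dv = 5*t**4 dt).
An antiderivative is F(t) = t**5*(5*log(t) - 1)/5.
Then F(4) - F(1) = (-1024/5 + 2048*log(2)) - (-1/5) = -1023/5 + 2048*log(2).

-1023/5 + 2048*log(2)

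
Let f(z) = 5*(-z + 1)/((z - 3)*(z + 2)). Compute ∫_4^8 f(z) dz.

-5*log(5) + 3*log(3)

Factor the denominator: z**2 - z - 6 = (z + 2)(z - 3).
Partial fractions: 5*(-z + 1)/((z - 3)*(z + 2)) = -3/(z + 2) - 2/(z - 3).
An antiderivative is F(z) = -2*log(z - 3) - 3*log(z + 2).
Then F(8) - F(4) = (-5*log(5) - 3*log(2)) - (-3*log(3) - 3*log(2)) = -5*log(5) + 3*log(3).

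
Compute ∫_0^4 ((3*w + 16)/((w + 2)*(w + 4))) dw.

Factor the denominator: w**2 + 6*w + 8 = (w + 4)(w + 2).
Partial fractions: (3*w + 16)/((w + 2)*(w + 4)) = -2/(w + 4) + 5/(w + 2).
An antiderivative is F(w) = 5*log(w + 2) - 2*log(w + 4).
Then F(4) - F(0) = (-log(2) + 5*log(3)) - (log(2)) = -2*log(2) + 5*log(3).

-2*log(2) + 5*log(3)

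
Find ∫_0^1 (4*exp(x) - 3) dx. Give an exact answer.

An antiderivative is F(x) = -3*x + 4*exp(x).
Then F(1) - F(0) = (-3 + 4*E) - (4) = -7 + 4*E.

-7 + 4*E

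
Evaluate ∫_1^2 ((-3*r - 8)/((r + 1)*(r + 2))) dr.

Factor the denominator: r**2 + 3*r + 2 = (r + 2)(r + 1).
Partial fractions: (-3*r - 8)/((r + 1)*(r + 2)) = 2/(r + 2) - 5/(r + 1).
An antiderivative is F(r) = -5*log(r + 1) + 2*log(r + 2).
Then F(2) - F(1) = (-5*log(3) + 4*log(2)) - (log(9/32)) = -7*log(3) + 9*log(2).

-7*log(3) + 9*log(2)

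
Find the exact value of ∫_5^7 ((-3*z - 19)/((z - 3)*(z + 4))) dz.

-4*log(2) - 2*log(3) + log(11)

Factor the denominator: z**2 + z - 12 = (z + 4)(z - 3).
Partial fractions: (-3*z - 19)/((z - 3)*(z + 4)) = 1/(z + 4) - 4/(z - 3).
An antiderivative is F(z) = -4*log(z - 3) + log(z + 4).
Then F(7) - F(5) = (-8*log(2) + log(11)) - (log(9/16)) = -4*log(2) - 2*log(3) + log(11).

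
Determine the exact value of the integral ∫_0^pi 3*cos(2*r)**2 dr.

3*pi/2

Use the identity cos^2(2*r) = (1 + cos(4*r))/2.
An antiderivative is F(r) = 3*r/2 + 3*sin(4*r)/8.
Then F(pi) - F(0) = (3*pi/2) - (0) = 3*pi/2.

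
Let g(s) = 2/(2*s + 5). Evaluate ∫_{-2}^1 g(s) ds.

An antiderivative is F(s) = log(2*s + 5).
Then F(1) - F(-2) = (log(7)) - (0) = log(7).

log(7)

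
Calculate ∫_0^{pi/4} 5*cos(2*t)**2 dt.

5*pi/8

Use the identity cos^2(2*t) = (1 + cos(4*t))/2.
An antiderivative is F(t) = 5*t/2 + 5*sin(4*t)/8.
Then F(pi/4) - F(0) = (5*pi/8) - (0) = 5*pi/8.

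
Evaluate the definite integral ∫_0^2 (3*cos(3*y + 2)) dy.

Let u = 3*y + 2, so du = 3 dy. When y = 0, u = 2; when y = 2, u = 8.
The integral becomes ∫ cos(u) du from 2 to 8, with antiderivative sin(u).
Back in y: F(y) = sin(3*y + 2).
Then F(2) - F(0) = (sin(8)) - (sin(2)) = -sin(2) + sin(8).

-sin(2) + sin(8)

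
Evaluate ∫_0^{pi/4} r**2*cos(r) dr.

sqrt(2)*(-32 + pi**2 + 8*pi)/32

Integrate by parts twice (u = r^2, dv = cos(r) dr).
An antiderivative is F(r) = r**2*sin(r) + 2*r*cos(r) - 2*sin(r).
Then F(pi/4) - F(0) = (sqrt(2)*(-32 + pi**2 + 8*pi)/32) - (0) = sqrt(2)*(-32 + pi**2 + 8*pi)/32.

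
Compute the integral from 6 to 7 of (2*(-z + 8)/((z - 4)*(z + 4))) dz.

Factor the denominator: z**2 - 16 = (z + 4)(z - 4).
Partial fractions: 2*(-z + 8)/((z - 4)*(z + 4)) = -3/(z + 4) + 1/(z - 4).
An antiderivative is F(z) = log(z - 4) - 3*log(z + 4).
Then F(7) - F(6) = (-3*log(11) + log(3)) - (-3*log(5) - 2*log(2)) = -3*log(11) + log(3) + 2*log(2) + 3*log(5).

-3*log(11) + log(3) + 2*log(2) + 3*log(5)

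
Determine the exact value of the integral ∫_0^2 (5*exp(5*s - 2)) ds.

Let u = 5*s - 2, so du = 5 ds. When s = 0, u = -2; when s = 2, u = 8.
The integral becomes ∫ exp(u) du from -2 to 8, with antiderivative exp(u).
Back in s: F(s) = exp(5*s - 2).
Then F(2) - F(0) = (exp(8)) - (exp(-2)) = -(1 - exp(10))*exp(-2).

-(1 - exp(10))*exp(-2)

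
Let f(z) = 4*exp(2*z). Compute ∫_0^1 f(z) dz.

An antiderivative is F(z) = 2*exp(2*z).
Then F(1) - F(0) = (2*exp(2)) - (2) = -2 + 2*exp(2).

-2 + 2*exp(2)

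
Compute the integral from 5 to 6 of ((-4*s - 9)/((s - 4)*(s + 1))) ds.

Factor the denominator: s**2 - 3*s - 4 = (s + 1)(s - 4).
Partial fractions: (-4*s - 9)/((s - 4)*(s + 1)) = 1/(s + 1) - 5/(s - 4).
An antiderivative is F(s) = -5*log(s - 4) + log(s + 1).
Then F(6) - F(5) = (log(7/32)) - (log(6)) = -6*log(2) - log(3) + log(7).

-6*log(2) - log(3) + log(7)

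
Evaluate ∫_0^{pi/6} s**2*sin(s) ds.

-2 - sqrt(3)*pi**2/72 + pi/6 + sqrt(3)

Integrate by parts twice (u = s^2, dv = sin(s) ds).
An antiderivative is F(s) = -s**2*cos(s) + 2*s*sin(s) + 2*cos(s).
Then F(pi/6) - F(0) = (-sqrt(3)*pi**2/72 + pi/6 + sqrt(3)) - (2) = -2 - sqrt(3)*pi**2/72 + pi/6 + sqrt(3).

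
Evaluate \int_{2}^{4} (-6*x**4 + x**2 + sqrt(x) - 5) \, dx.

By the power rule, an antiderivative is F(x) = -6*x**5/5 + 2*x**(3/2)/3 + x**3/3 - 5*x.
Then F(4) - F(2) = (-18332/15) - (-686/15 + 4*sqrt(2)/3) = -5882/5 - 4*sqrt(2)/3.

-5882/5 - 4*sqrt(2)/3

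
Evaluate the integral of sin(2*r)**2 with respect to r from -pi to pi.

pi

Use the identity sin^2(2*r) = (1 - cos(4*r))/2.
An antiderivative is F(r) = r/2 - sin(4*r)/8.
Then F(pi) - F(-pi) = (pi/2) - (-pi/2) = pi.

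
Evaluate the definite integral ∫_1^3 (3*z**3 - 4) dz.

By the power rule, an antiderivative is F(z) = 3*z**4/4 - 4*z.
Then F(3) - F(1) = (195/4) - (-13/4) = 52.

52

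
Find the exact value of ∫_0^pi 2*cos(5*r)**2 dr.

pi

Use the identity cos^2(5*r) = (1 + cos(10*r))/2.
An antiderivative is F(r) = r + sin(10*r)/10.
Then F(pi) - F(0) = (pi) - (0) = pi.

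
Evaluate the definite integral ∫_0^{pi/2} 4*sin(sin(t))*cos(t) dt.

Let u = sin(t), so du = cos(t) dt. When t = 0, u = 0; when t = pi/2, u = 1.
The integral becomes 4·∫ sin(u) du from 0 to 1, with antiderivative -4*cos(u).
Back in t: F(t) = -4*cos(sin(t)).
Then F(pi/2) - F(0) = (-4*cos(1)) - (-4) = 4 - 4*cos(1).

4 - 4*cos(1)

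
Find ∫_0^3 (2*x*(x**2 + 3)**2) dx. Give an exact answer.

Let u = x**2 + 3, so du = 2*x dx. When x = 0, u = 3; when x = 3, u = 12.
The integral becomes ∫ u**2 du from 3 to 12, with antiderivative u**3/3.
Back in x: F(x) = (x**2 + 3)**3/3.
Then F(3) - F(0) = (576) - (9) = 567.

567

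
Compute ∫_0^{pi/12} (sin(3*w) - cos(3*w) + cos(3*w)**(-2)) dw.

2/3 - sqrt(2)/3

An antiderivative is F(w) = -sin(3*w)/3 - cos(3*w)/3 + tan(3*w)/3.
Then F(pi/12) - F(0) = (1/3 - sqrt(2)/3) - (-1/3) = 2/3 - sqrt(2)/3.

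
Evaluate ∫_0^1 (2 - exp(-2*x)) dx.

exp(-2)/2 + 3/2

An antiderivative is F(x) = 2*x + exp(-2*x)/2.
Then F(1) - F(0) = (exp(-2)/2 + 2) - (1/2) = exp(-2)/2 + 3/2.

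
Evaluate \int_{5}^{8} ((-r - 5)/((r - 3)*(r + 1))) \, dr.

log(6/25)

Factor the denominator: r**2 - 2*r - 3 = (r + 1)(r - 3).
Partial fractions: (-r - 5)/((r - 3)*(r + 1)) = 1/(r + 1) - 2/(r - 3).
An antiderivative is F(r) = -2*log(r - 3) + log(r + 1).
Then F(8) - F(5) = (log(9/25)) - (log(3/2)) = log(6/25).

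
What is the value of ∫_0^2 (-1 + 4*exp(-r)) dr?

An antiderivative is F(r) = -r - 4*exp(-r).
Then F(2) - F(0) = (-2 - 4*exp(-2)) - (-4) = 2 - 4*exp(-2).

2 - 4*exp(-2)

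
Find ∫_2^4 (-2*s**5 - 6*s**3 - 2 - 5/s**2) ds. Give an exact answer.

By the power rule, an antiderivative is F(s) = -s**6/3 - 3*s**4/2 - 2*s + 5/s.
Then F(4) - F(2) = (-21073/12) - (-281/6) = -6837/4.

-6837/4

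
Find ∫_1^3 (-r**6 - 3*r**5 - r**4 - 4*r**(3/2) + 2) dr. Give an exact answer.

-25168/35 - 72*sqrt(3)/5

By the power rule, an antiderivative is F(r) = -r**7/7 - r**6/2 - 8*r**(5/2)/5 - r**5/5 + 2*r.
Then F(3) - F(1) = (-50367/70 - 72*sqrt(3)/5) - (-31/70) = -25168/35 - 72*sqrt(3)/5.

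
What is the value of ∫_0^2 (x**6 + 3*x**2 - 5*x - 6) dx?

30/7

By the power rule, an antiderivative is F(x) = x**7/7 + x**3 - 5*x**2/2 - 6*x.
Then F(2) - F(0) = (30/7) - (0) = 30/7.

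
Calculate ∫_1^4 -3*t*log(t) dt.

Integrate by parts once (u = ln t, dv = -3*t dt).
An antiderivative is F(t) = -3*t**2*(2*log(t) - 1)/4.
Then F(4) - F(1) = (12 - 48*log(2)) - (3/4) = 45/4 - 48*log(2).

45/4 - 48*log(2)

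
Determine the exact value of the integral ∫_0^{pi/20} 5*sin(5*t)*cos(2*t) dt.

-25*sqrt(sqrt(5) + 5)/84 + 5*sqrt(2)*(1 - sqrt(5))/84 + 25/21

Use the identity sin(5*t)cos(2*t) = [sin(7*t) + sin(3*t)]/2.
An antiderivative is F(t) = -5*cos(3*t)/6 - 5*cos(7*t)/14.
Then F(pi/20) - F(0) = (-25*sqrt(sqrt(5) + 5)/84 + 5*sqrt(2)*(1 - sqrt(5))/84) - (-25/21) = -25*sqrt(sqrt(5) + 5)/84 + 5*sqrt(2)*(1 - sqrt(5))/84 + 25/21.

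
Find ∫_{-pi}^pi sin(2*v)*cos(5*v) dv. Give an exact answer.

Use the identity sin(2*v)cos(5*v) = [sin(7*v) + sin(-3*v)]/2.
An antiderivative is F(v) = cos(3*v)/6 - cos(7*v)/14.
Then F(pi) - F(-pi) = (-2/21) - (-2/21) = 0.

0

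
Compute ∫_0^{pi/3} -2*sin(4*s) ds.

An antiderivative is F(s) = cos(4*s)/2.
Then F(pi/3) - F(0) = (-1/4) - (1/2) = -3/4.

-3/4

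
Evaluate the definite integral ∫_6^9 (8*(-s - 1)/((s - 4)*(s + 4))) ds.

Factor the denominator: s**2 - 16 = (s + 4)(s - 4).
Partial fractions: 8*(-s - 1)/((s - 4)*(s + 4)) = -3/(s + 4) - 5/(s - 4).
An antiderivative is F(s) = -5*log(s - 4) - 3*log(s + 4).
Then F(9) - F(6) = (-5*log(5) - 3*log(13)) - (-8*log(2) - 3*log(5)) = -3*log(13) - 2*log(5) + 8*log(2).

-3*log(13) - 2*log(5) + 8*log(2)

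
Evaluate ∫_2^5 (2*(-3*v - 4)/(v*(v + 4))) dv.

-4*log(3) - 2*log(5) + 6*log(2)

Factor the denominator: v**2 + 4*v = (v + 4)v.
Partial fractions: 2*(-3*v - 4)/(v*(v + 4)) = -4/(v + 4) - 2/v.
An antiderivative is F(v) = -2*log(v) - 4*log(v + 4).
Then F(5) - F(2) = (-8*log(3) - 2*log(5)) - (-4*log(3) - 6*log(2)) = -4*log(3) - 2*log(5) + 6*log(2).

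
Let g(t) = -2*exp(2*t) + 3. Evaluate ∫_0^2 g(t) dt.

An antiderivative is F(t) = -exp(2*t) + 3*t.
Then F(2) - F(0) = (6 - exp(4)) - (-1) = 7 - exp(4).

7 - exp(4)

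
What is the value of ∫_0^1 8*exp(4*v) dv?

Let u = 4*v, so du = 4 dv. When v = 0, u = 0; when v = 1, u = 4.
The integral becomes 2·∫ exp(u) du from 0 to 4, with antiderivative 2*exp(u).
Back in v: F(v) = 2*exp(4*v).
Then F(1) - F(0) = (2*exp(4)) - (2) = -2 + 2*exp(4).

-2 + 2*exp(4)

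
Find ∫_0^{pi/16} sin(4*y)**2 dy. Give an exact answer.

Use the identity sin^2(4*y) = (1 - cos(8*y))/2.
An antiderivative is F(y) = y/2 - sin(8*y)/16.
Then F(pi/16) - F(0) = (-1/16 + pi/32) - (0) = -1/16 + pi/32.

-1/16 + pi/32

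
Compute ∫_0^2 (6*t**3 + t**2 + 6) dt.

By the power rule, an antiderivative is F(t) = 3*t**4/2 + t**3/3 + 6*t.
Then F(2) - F(0) = (116/3) - (0) = 116/3.

116/3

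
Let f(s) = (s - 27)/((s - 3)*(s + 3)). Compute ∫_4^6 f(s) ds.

-5*log(7) + 6*log(3)

Factor the denominator: s**2 - 9 = (s + 3)(s - 3).
Partial fractions: (s - 27)/((s - 3)*(s + 3)) = 5/(s + 3) - 4/(s - 3).
An antiderivative is F(s) = -4*log(s - 3) + 5*log(s + 3).
Then F(6) - F(4) = (6*log(3)) - (5*log(7)) = -5*log(7) + 6*log(3).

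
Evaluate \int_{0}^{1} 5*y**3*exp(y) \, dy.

30 - 10*E

Integrate by parts 3 times (u = y^3, dv = 5*exp(y) dy).
An antiderivative is F(y) = (5*y**3 - 15*y**2 + 30*y - 30)*exp(y).
Then F(1) - F(0) = (-10*E) - (-30) = 30 - 10*E.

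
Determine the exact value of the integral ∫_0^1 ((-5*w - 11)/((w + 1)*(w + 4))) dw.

-3*log(5) + 4*log(2)

Factor the denominator: w**2 + 5*w + 4 = (w + 4)(w + 1).
Partial fractions: (-5*w - 11)/((w + 1)*(w + 4)) = -3/(w + 4) - 2/(w + 1).
An antiderivative is F(w) = -2*log(w + 1) - 3*log(w + 4).
Then F(1) - F(0) = (-3*log(5) - 2*log(2)) - (-log(64)) = -3*log(5) + 4*log(2).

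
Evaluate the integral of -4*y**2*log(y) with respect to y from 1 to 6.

Integrate by parts once (u = ln y, dv = -4*y**2 dy).
An antiderivative is F(y) = -4*y**3*(3*log(y) - 1)/9.
Then F(6) - F(1) = (-288*log(3) - 288*log(2) + 96) - (4/9) = -288*log(3) - 288*log(2) + 860/9.

-288*log(3) - 288*log(2) + 860/9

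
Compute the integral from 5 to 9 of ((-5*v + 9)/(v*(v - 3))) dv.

Factor the denominator: v**2 - 3*v = v(v - 3).
Partial fractions: (-5*v + 9)/(v*(v - 3)) = -3/v - 2/(v - 3).
An antiderivative is F(v) = -3*log(v) - 2*log(v - 3).
Then F(9) - F(5) = (-8*log(3) - 2*log(2)) - (-3*log(5) - 2*log(2)) = -8*log(3) + 3*log(5).

-8*log(3) + 3*log(5)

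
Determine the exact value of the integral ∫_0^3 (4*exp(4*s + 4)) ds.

-exp(4) + exp(16)

Let u = 4*s + 4, so du = 4 ds. When s = 0, u = 4; when s = 3, u = 16.
The integral becomes ∫ exp(u) du from 4 to 16, with antiderivative exp(u).
Back in s: F(s) = exp(4*s + 4).
Then F(3) - F(0) = (exp(16)) - (exp(4)) = -exp(4) + exp(16).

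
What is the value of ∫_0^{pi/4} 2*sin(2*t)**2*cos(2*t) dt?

1/3

Let u = sin(2*t), so du = 2*cos(2*t) dt. When t = 0, u = 0; when t = pi/4, u = 1.
The integral becomes ∫ u**2 du from 0 to 1, with antiderivative u**3/3.
Back in t: F(t) = sin(2*t)**3/3.
Then F(pi/4) - F(0) = (1/3) - (0) = 1/3.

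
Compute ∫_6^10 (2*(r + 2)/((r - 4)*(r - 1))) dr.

Factor the denominator: r**2 - 5*r + 4 = (r - 1)(r - 4).
Partial fractions: 2*(r + 2)/((r - 4)*(r - 1)) = -2/(r - 1) + 4/(r - 4).
An antiderivative is F(r) = 4*log(r - 4) - 2*log(r - 1).
Then F(10) - F(6) = (log(16)) - (log(16/25)) = log(25).

log(25)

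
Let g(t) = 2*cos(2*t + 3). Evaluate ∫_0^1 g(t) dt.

Let u = 2*t + 3, so du = 2 dt. When t = 0, u = 3; when t = 1, u = 5.
The integral becomes ∫ cos(u) du from 3 to 5, with antiderivative sin(u).
Back in t: F(t) = sin(2*t + 3).
Then F(1) - F(0) = (sin(5)) - (sin(3)) = sin(5) - sin(3).

sin(5) - sin(3)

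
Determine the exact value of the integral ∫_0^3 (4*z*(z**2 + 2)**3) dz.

14625/2

Let u = z**2 + 2, so du = 2*z dz. When z = 0, u = 2; when z = 3, u = 11.
The integral becomes 2·∫ u**3 du from 2 to 11, with antiderivative u**4/2.
Back in z: F(z) = (z**2 + 2)**4/2.
Then F(3) - F(0) = (14641/2) - (8) = 14625/2.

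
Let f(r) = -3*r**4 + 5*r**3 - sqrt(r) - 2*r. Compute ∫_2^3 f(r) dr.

By the power rule, an antiderivative is F(r) = -3*r**5/5 + 5*r**4/4 - 2*r**(3/2)/3 - r**2.
Then F(3) - F(2) = (-1071/20 - 2*sqrt(3)) - (-16/5 - 4*sqrt(2)/3) = -1007/20 - 2*sqrt(3) + 4*sqrt(2)/3.

-1007/20 - 2*sqrt(3) + 4*sqrt(2)/3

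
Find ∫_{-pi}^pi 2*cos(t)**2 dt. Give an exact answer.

Use the identity cos^2(t) = (1 + cos(2*t))/2.
An antiderivative is F(t) = t + sin(2*t)/2.
Then F(pi) - F(-pi) = (pi) - (-pi) = 2*pi.

2*pi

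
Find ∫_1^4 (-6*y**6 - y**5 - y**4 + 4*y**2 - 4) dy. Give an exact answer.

-1040037/70

By the power rule, an antiderivative is F(y) = -6*y**7/7 - y**6/6 - y**5/5 + 4*y**3/3 - 4*y.
Then F(4) - F(1) = (-1560464/105) - (-817/210) = -1040037/70.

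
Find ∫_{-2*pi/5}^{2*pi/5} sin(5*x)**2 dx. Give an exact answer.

2*pi/5

Use the identity sin^2(5*x) = (1 - cos(10*x))/2.
An antiderivative is F(x) = x/2 - sin(10*x)/20.
Then F(2*pi/5) - F(-2*pi/5) = (pi/5) - (-pi/5) = 2*pi/5.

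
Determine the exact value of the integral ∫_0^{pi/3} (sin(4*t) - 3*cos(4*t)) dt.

3/8 + 3*sqrt(3)/8

An antiderivative is F(t) = -3*sin(4*t)/4 - cos(4*t)/4.
Then F(pi/3) - F(0) = (1/8 + 3*sqrt(3)/8) - (-1/4) = 3/8 + 3*sqrt(3)/8.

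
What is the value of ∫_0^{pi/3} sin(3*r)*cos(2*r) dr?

Use the identity sin(3*r)cos(2*r) = [sin(5*r) + sin(r)]/2.
An antiderivative is F(r) = -cos(r)/2 - cos(5*r)/10.
Then F(pi/3) - F(0) = (-3/10) - (-3/5) = 3/10.

3/10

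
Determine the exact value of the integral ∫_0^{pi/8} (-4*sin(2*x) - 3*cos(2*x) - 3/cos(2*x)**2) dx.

-7/2 + sqrt(2)/4

An antiderivative is F(x) = -3*sin(2*x)/2 + 2*cos(2*x) - 3*tan(2*x)/2.
Then F(pi/8) - F(0) = (-3/2 + sqrt(2)/4) - (2) = -7/2 + sqrt(2)/4.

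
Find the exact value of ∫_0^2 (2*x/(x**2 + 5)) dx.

Let u = x**2 + 5, so du = 2*x dx. When x = 0, u = 5; when x = 2, u = 9.
The integral becomes ∫ 1/u du from 5 to 9, with antiderivative log(u).
Back in x: F(x) = log(x**2 + 5).
Then F(2) - F(0) = (log(9)) - (log(5)) = log(9/5).

log(9/5)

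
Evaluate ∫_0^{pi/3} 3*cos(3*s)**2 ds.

pi/2

Use the identity cos^2(3*s) = (1 + cos(6*s))/2.
An antiderivative is F(s) = 3*s/2 + sin(6*s)/4.
Then F(pi/3) - F(0) = (pi/2) - (0) = pi/2.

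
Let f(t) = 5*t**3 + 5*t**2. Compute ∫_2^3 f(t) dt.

1355/12

By the power rule, an antiderivative is F(t) = 5*t**4/4 + 5*t**3/3.
Then F(3) - F(2) = (585/4) - (100/3) = 1355/12.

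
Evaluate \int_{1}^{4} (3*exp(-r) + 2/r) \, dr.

-3*exp(-4) + 3*exp(-1) + 4*log(2)

An antiderivative is F(r) = 2*log(r) - 3*exp(-r).
Then F(4) - F(1) = (-3*exp(-4) + 4*log(2)) - (-3*exp(-1)) = -3*exp(-4) + 3*exp(-1) + 4*log(2).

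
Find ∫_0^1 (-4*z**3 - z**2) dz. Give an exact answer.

-4/3

By the power rule, an antiderivative is F(z) = -z**4 - z**3/3.
Then F(1) - F(0) = (-4/3) - (0) = -4/3.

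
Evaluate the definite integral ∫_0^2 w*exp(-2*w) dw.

(-5 + exp(4))*exp(-4)/4

Integrate by parts once (u = w, dv = exp(-2*w) dw).
An antiderivative is F(w) = (-2*w - 1)*exp(-2*w)/4.
Then F(2) - F(0) = (-5*exp(-4)/4) - (-1/4) = (-5 + exp(4))*exp(-4)/4.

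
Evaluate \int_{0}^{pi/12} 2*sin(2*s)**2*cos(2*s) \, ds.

Let u = sin(2*s), so du = 2*cos(2*s) ds. When s = 0, u = 0; when s = pi/12, u = 1/2.
The integral becomes ∫ u**2 du from 0 to 1/2, with antiderivative u**3/3.
Back in s: F(s) = sin(2*s)**3/3.
Then F(pi/12) - F(0) = (1/24) - (0) = 1/24.

1/24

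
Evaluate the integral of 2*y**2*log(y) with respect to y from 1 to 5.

Integrate by parts once (u = ln y, dv = 2*y**2 dy).
An antiderivative is F(y) = 2*y**3*(3*log(y) - 1)/9.
Then F(5) - F(1) = (-250/9 + 250*log(5)/3) - (-2/9) = -248/9 + 250*log(5)/3.

-248/9 + 250*log(5)/3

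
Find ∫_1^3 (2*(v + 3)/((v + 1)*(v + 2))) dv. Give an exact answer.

Factor the denominator: v**2 + 3*v + 2 = (v + 2)(v + 1).
Partial fractions: 2*(v + 3)/((v + 1)*(v + 2)) = -2/(v + 2) + 4/(v + 1).
An antiderivative is F(v) = 4*log(v + 1) - 2*log(v + 2).
Then F(3) - F(1) = (-2*log(5) + 8*log(2)) - (log(16/9)) = -2*log(5) + 2*log(3) + 4*log(2).

-2*log(5) + 2*log(3) + 4*log(2)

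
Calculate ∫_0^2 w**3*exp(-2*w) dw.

Integrate by parts 3 times (u = w^3, dv = exp(-2*w) dw).
An antiderivative is F(w) = (-4*w**3 - 6*w**2 - 6*w - 3)*exp(-2*w)/8.
Then F(2) - F(0) = (-71*exp(-4)/8) - (-3/8) = 3/8 - 71*exp(-4)/8.

3/8 - 71*exp(-4)/8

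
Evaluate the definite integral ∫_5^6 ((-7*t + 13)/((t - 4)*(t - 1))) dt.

-log(50)

Factor the denominator: t**2 - 5*t + 4 = (t - 1)(t - 4).
Partial fractions: (-7*t + 13)/((t - 4)*(t - 1)) = -2/(t - 1) - 5/(t - 4).
An antiderivative is F(t) = -5*log(t - 4) - 2*log(t - 1).
Then F(6) - F(5) = (-5*log(2) - 2*log(5)) - (-log(16)) = -log(50).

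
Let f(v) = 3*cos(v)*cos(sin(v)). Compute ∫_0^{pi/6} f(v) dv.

3*sin(1/2)

Let u = sin(v), so du = cos(v) dv. When v = 0, u = 0; when v = pi/6, u = 1/2.
The integral becomes 3·∫ cos(u) du from 0 to 1/2, with antiderivative 3*sin(u).
Back in v: F(v) = 3*sin(sin(v)).
Then F(pi/6) - F(0) = (3*sin(1/2)) - (0) = 3*sin(1/2).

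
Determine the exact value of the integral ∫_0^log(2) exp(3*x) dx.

Let u = exp(x), so du = exp(x) dx. When x = 0, u = 1; when x = log(2), u = 2.
The integral becomes ∫ u**2 du from 1 to 2, with antiderivative u**3/3.
Back in x: F(x) = exp(3*x)/3.
Then F(log(2)) - F(0) = (8/3) - (1/3) = 7/3.

7/3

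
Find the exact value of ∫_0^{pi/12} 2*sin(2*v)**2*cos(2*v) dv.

Let u = sin(2*v), so du = 2*cos(2*v) dv. When v = 0, u = 0; when v = pi/12, u = 1/2.
The integral becomes ∫ u**2 du from 0 to 1/2, with antiderivative u**3/3.
Back in v: F(v) = sin(2*v)**3/3.
Then F(pi/12) - F(0) = (1/24) - (0) = 1/24.

1/24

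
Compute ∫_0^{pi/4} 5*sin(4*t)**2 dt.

5*pi/8

Use the identity sin^2(4*t) = (1 - cos(8*t))/2.
An antiderivative is F(t) = 5*t/2 - 5*sin(8*t)/16.
Then F(pi/4) - F(0) = (5*pi/8) - (0) = 5*pi/8.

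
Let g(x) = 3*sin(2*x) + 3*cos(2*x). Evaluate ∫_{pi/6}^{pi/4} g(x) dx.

9/4 - 3*sqrt(3)/4

An antiderivative is F(x) = 3*sin(2*x)/2 - 3*cos(2*x)/2.
Then F(pi/4) - F(pi/6) = (3/2) - (-3/4 + 3*sqrt(3)/4) = 9/4 - 3*sqrt(3)/4.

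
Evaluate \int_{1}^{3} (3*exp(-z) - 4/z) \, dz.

An antiderivative is F(z) = -4*log(z) - 3*exp(-z).
Then F(3) - F(1) = (-4*log(3) - 3*exp(-3)) - (-3*exp(-1)) = -4*log(3) - 3*exp(-3) + 3*exp(-1).

-4*log(3) - 3*exp(-3) + 3*exp(-1)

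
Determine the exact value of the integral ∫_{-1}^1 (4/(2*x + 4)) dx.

log(9)

An antiderivative is F(x) = 2*log(2*x + 4).
Then F(1) - F(-1) = (log(36)) - (log(4)) = log(9).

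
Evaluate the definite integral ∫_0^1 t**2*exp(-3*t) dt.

2/27 - 17*exp(-3)/27

Integrate by parts twice (u = t^2, dv = exp(-3*t) dt).
An antiderivative is F(t) = (-9*t**2 - 6*t - 2)*exp(-3*t)/27.
Then F(1) - F(0) = (-17*exp(-3)/27) - (-2/27) = 2/27 - 17*exp(-3)/27.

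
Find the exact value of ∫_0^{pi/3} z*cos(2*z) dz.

Integrate by parts once (u = z, dv = cos(2*z) dz).
An antiderivative is F(z) = z*sin(2*z)/2 + cos(2*z)/4.
Then F(pi/3) - F(0) = (-1/8 + sqrt(3)*pi/12) - (1/4) = -3/8 + sqrt(3)*pi/12.

-3/8 + sqrt(3)*pi/12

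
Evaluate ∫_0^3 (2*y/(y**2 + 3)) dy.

log(4)

Let u = y**2 + 3, so du = 2*y dy. When y = 0, u = 3; when y = 3, u = 12.
The integral becomes ∫ 1/u du from 3 to 12, with antiderivative log(u).
Back in y: F(y) = log(y**2 + 3).
Then F(3) - F(0) = (log(12)) - (log(3)) = log(4).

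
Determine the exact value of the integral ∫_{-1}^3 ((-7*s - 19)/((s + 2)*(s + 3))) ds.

Factor the denominator: s**2 + 5*s + 6 = (s + 3)(s + 2).
Partial fractions: (-7*s - 19)/((s + 2)*(s + 3)) = -2/(s + 3) - 5/(s + 2).
An antiderivative is F(s) = -5*log(s + 2) - 2*log(s + 3).
Then F(3) - F(-1) = (-5*log(5) - 2*log(3) - 2*log(2)) - (-log(4)) = -5*log(5) - 2*log(3).

-5*log(5) - 2*log(3)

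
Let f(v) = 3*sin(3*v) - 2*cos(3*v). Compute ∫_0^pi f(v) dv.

2

An antiderivative is F(v) = -2*sin(3*v)/3 - cos(3*v).
Then F(pi) - F(0) = (1) - (-1) = 2.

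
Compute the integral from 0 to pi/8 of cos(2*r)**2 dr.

1/8 + pi/16

Use the identity cos^2(2*r) = (1 + cos(4*r))/2.
An antiderivative is F(r) = r/2 + sin(4*r)/8.
Then F(pi/8) - F(0) = (1/8 + pi/16) - (0) = 1/8 + pi/16.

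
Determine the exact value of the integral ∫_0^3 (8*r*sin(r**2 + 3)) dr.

Let u = r**2 + 3, so du = 2*r dr. When r = 0, u = 3; when r = 3, u = 12.
The integral becomes 4·∫ sin(u) du from 3 to 12, with antiderivative -4*cos(u).
Back in r: F(r) = -4*cos(r**2 + 3).
Then F(3) - F(0) = (-4*cos(12)) - (-4*cos(3)) = 4*cos(3) - 4*cos(12).

4*cos(3) - 4*cos(12)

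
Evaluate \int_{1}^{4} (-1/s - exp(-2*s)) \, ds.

(-4*exp(8)*log(2) - exp(6) + 1)*exp(-8)/2

An antiderivative is F(s) = -log(s) + exp(-2*s)/2.
Then F(4) - F(1) = (-2*log(2) + exp(-8)/2) - (exp(-2)/2) = (-4*exp(8)*log(2) - exp(6) + 1)*exp(-8)/2.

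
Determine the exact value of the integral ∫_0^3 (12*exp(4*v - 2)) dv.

-(3 - 3*exp(12))*exp(-2)

Let u = 4*v - 2, so du = 4 dv. When v = 0, u = -2; when v = 3, u = 10.
The integral becomes 3·∫ exp(u) du from -2 to 10, with antiderivative 3*exp(u).
Back in v: F(v) = 3*exp(4*v - 2).
Then F(3) - F(0) = (3*exp(10)) - (3*exp(-2)) = -(3 - 3*exp(12))*exp(-2).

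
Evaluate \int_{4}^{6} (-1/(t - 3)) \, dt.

An antiderivative is F(t) = -log(t - 3).
Then F(6) - F(4) = (-log(3)) - (0) = -log(3).

-log(3)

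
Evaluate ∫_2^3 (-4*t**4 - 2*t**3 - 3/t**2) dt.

-1009/5

By the power rule, an antiderivative is F(t) = -4*t**5/5 - t**4/2 + 3/t.
Then F(3) - F(2) = (-2339/10) - (-321/10) = -1009/5.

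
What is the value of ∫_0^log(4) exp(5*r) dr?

1023/5

Let u = exp(r), so du = exp(r) dr. When r = 0, u = 1; when r = log(4), u = 4.
The integral becomes ∫ u**4 du from 1 to 4, with antiderivative u**5/5.
Back in r: F(r) = exp(5*r)/5.
Then F(log(4)) - F(0) = (1024/5) - (1/5) = 1023/5.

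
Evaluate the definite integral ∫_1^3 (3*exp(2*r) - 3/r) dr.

-3*exp(2)/2 - log(27) + 3*exp(6)/2

An antiderivative is F(r) = 3*exp(2*r)/2 - 3*log(r).
Then F(3) - F(1) = (-log(27) + 3*exp(6)/2) - (3*exp(2)/2) = -3*exp(2)/2 - log(27) + 3*exp(6)/2.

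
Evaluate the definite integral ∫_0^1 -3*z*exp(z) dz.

-3

Integrate by parts once (u = z, dv = -3*exp(z) dz).
An antiderivative is F(z) = (-3*z + 3)*exp(z).
Then F(1) - F(0) = (0) - (3) = -3.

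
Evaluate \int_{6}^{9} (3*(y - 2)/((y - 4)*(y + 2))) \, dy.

-7*log(2) + log(5) + 2*log(11)

Factor the denominator: y**2 - 2*y - 8 = (y + 2)(y - 4).
Partial fractions: 3*(y - 2)/((y - 4)*(y + 2)) = 2/(y + 2) + 1/(y - 4).
An antiderivative is F(y) = log(y - 4) + 2*log(y + 2).
Then F(9) - F(6) = (log(5) + 2*log(11)) - (7*log(2)) = -7*log(2) + log(5) + 2*log(11).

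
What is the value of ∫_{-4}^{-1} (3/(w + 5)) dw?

An antiderivative is F(w) = 3*log(w + 5).
Then F(-1) - F(-4) = (log(64)) - (0) = log(64).

log(64)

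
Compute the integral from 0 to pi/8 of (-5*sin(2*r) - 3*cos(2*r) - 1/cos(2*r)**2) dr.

An antiderivative is F(r) = -3*sin(2*r)/2 + 5*cos(2*r)/2 - tan(2*r)/2.
Then F(pi/8) - F(0) = (-1/2 + sqrt(2)/2) - (5/2) = -3 + sqrt(2)/2.

-3 + sqrt(2)/2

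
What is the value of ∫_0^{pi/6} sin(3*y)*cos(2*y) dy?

3/5 - sqrt(3)/5

Use the identity sin(3*y)cos(2*y) = [sin(5*y) + sin(y)]/2.
An antiderivative is F(y) = -cos(y)/2 - cos(5*y)/10.
Then F(pi/6) - F(0) = (-sqrt(3)/5) - (-3/5) = 3/5 - sqrt(3)/5.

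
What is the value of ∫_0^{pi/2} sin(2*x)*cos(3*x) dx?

Use the identity sin(2*x)cos(3*x) = [sin(5*x) + sin(-x)]/2.
An antiderivative is F(x) = cos(x)/2 - cos(5*x)/10.
Then F(pi/2) - F(0) = (0) - (2/5) = -2/5.

-2/5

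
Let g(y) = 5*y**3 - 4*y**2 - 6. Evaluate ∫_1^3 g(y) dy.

160/3

By the power rule, an antiderivative is F(y) = 5*y**4/4 - 4*y**3/3 - 6*y.
Then F(3) - F(1) = (189/4) - (-73/12) = 160/3.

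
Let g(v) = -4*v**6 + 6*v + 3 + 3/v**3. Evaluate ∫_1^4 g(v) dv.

By the power rule, an antiderivative is F(v) = -4*v**7/7 + 3*v**2 + 3*v - 3/(2*v**2).
Then F(4) - F(1) = (-2083733/224) - (55/14) = -2084613/224.

-2084613/224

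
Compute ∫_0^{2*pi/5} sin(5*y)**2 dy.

pi/5

Use the identity sin^2(5*y) = (1 - cos(10*y))/2.
An antiderivative is F(y) = y/2 - sin(10*y)/20.
Then F(2*pi/5) - F(0) = (pi/5) - (0) = pi/5.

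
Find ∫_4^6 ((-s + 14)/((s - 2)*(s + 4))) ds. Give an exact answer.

-3*log(5) + 8*log(2)

Factor the denominator: s**2 + 2*s - 8 = (s + 4)(s - 2).
Partial fractions: (-s + 14)/((s - 2)*(s + 4)) = -3/(s + 4) + 2/(s - 2).
An antiderivative is F(s) = 2*log(s - 2) - 3*log(s + 4).
Then F(6) - F(4) = (-3*log(5) + log(2)) - (-7*log(2)) = -3*log(5) + 8*log(2).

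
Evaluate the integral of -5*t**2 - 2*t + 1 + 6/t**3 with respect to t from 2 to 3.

By the power rule, an antiderivative is F(t) = -5*t**3/3 - t**2 + t - 3/t**2.
Then F(3) - F(2) = (-154/3) - (-193/12) = -141/4.

-141/4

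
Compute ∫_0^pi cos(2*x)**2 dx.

Use the identity cos^2(2*x) = (1 + cos(4*x))/2.
An antiderivative is F(x) = x/2 + sin(4*x)/8.
Then F(pi) - F(0) = (pi/2) - (0) = pi/2.

pi/2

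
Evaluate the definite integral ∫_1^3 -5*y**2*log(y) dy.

Integrate by parts once (u = ln y, dv = -5*y**2 dy).
An antiderivative is F(y) = -5*y**3*(3*log(y) - 1)/9.
Then F(3) - F(1) = (15 - 45*log(3)) - (5/9) = 130/9 - 45*log(3).

130/9 - 45*log(3)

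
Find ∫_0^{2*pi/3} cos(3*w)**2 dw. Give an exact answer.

Use the identity cos^2(3*w) = (1 + cos(6*w))/2.
An antiderivative is F(w) = w/2 + sin(6*w)/12.
Then F(2*pi/3) - F(0) = (pi/3) - (0) = pi/3.

pi/3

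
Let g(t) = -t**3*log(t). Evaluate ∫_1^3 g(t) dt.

Integrate by parts once (u = ln t, dv = -t**3 dt).
An antiderivative is F(t) = -t**4*(4*log(t) - 1)/16.
Then F(3) - F(1) = (81/16 - 81*log(3)/4) - (1/16) = 5 - 81*log(3)/4.

5 - 81*log(3)/4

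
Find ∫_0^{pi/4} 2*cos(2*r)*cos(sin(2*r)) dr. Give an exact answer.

Let u = sin(2*r), so du = 2*cos(2*r) dr. When r = 0, u = 0; when r = pi/4, u = 1.
The integral becomes ∫ cos(u) du from 0 to 1, with antiderivative sin(u).
Back in r: F(r) = sin(sin(2*r)).
Then F(pi/4) - F(0) = (sin(1)) - (0) = sin(1).

sin(1)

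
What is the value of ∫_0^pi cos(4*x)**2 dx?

pi/2

Use the identity cos^2(4*x) = (1 + cos(8*x))/2.
An antiderivative is F(x) = x/2 + sin(8*x)/16.
Then F(pi) - F(0) = (pi/2) - (0) = pi/2.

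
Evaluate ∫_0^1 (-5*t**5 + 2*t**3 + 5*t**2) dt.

By the power rule, an antiderivative is F(t) = -5*t**6/6 + t**4/2 + 5*t**3/3.
Then F(1) - F(0) = (4/3) - (0) = 4/3.

4/3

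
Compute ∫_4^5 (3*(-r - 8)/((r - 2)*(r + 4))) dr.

-log(6)

Factor the denominator: r**2 + 2*r - 8 = (r + 4)(r - 2).
Partial fractions: 3*(-r - 8)/((r - 2)*(r + 4)) = 2/(r + 4) - 5/(r - 2).
An antiderivative is F(r) = -5*log(r - 2) + 2*log(r + 4).
Then F(5) - F(4) = (-log(3)) - (log(2)) = -log(6).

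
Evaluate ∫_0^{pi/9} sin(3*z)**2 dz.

Use the identity sin^2(3*z) = (1 - cos(6*z))/2.
An antiderivative is F(z) = z/2 - sin(6*z)/12.
Then F(pi/9) - F(0) = (-sqrt(3)/24 + pi/18) - (0) = -sqrt(3)/24 + pi/18.

-sqrt(3)/24 + pi/18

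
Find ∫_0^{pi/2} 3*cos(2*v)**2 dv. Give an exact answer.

3*pi/4

Use the identity cos^2(2*v) = (1 + cos(4*v))/2.
An antiderivative is F(v) = 3*v/2 + 3*sin(4*v)/8.
Then F(pi/2) - F(0) = (3*pi/4) - (0) = 3*pi/4.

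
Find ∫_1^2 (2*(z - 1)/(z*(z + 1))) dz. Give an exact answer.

Factor the denominator: z**2 + z = (z + 1)z.
Partial fractions: 2*(z - 1)/(z*(z + 1)) = 4/(z + 1) - 2/z.
An antiderivative is F(z) = -2*log(z) + 4*log(z + 1).
Then F(2) - F(1) = (log(81/4)) - (log(16)) = log(81/64).

log(81/64)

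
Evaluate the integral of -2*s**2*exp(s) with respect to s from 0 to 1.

4 - 2*E

Integrate by parts twice (u = s^2, dv = -2*exp(s) ds).
An antiderivative is F(s) = (-2*s**2 + 4*s - 4)*exp(s).
Then F(1) - F(0) = (-2*E) - (-4) = 4 - 2*E.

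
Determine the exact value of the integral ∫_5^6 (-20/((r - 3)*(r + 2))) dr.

Factor the denominator: r**2 - r - 6 = (r + 2)(r - 3).
Partial fractions: -20/((r - 3)*(r + 2)) = 4/(r + 2) - 4/(r - 3).
An antiderivative is F(r) = -4*log(r - 3) + 4*log(r + 2).
Then F(6) - F(5) = (-4*log(3) + 12*log(2)) - (-4*log(2) + 4*log(7)) = -4*log(7) - 4*log(3) + 16*log(2).

-4*log(7) - 4*log(3) + 16*log(2)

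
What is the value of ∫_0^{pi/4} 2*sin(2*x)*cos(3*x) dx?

Use the identity sin(2*x)cos(3*x) = [sin(5*x) + sin(-x)]/2.
An antiderivative is F(x) = cos(x) - cos(5*x)/5.
Then F(pi/4) - F(0) = (3*sqrt(2)/5) - (4/5) = -4/5 + 3*sqrt(2)/5.

-4/5 + 3*sqrt(2)/5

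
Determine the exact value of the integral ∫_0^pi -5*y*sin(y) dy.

-5*pi

Integrate by parts once (u = y, dv = -5*sin(y) dy).
An antiderivative is F(y) = 5*y*cos(y) - 5*sin(y).
Then F(pi) - F(0) = (-5*pi) - (0) = -5*pi.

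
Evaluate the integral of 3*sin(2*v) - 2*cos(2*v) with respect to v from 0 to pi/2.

An antiderivative is F(v) = -sin(2*v) - 3*cos(2*v)/2.
Then F(pi/2) - F(0) = (3/2) - (-3/2) = 3.

3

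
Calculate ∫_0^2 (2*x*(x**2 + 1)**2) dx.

124/3

Let u = x**2 + 1, so du = 2*x dx. When x = 0, u = 1; when x = 2, u = 5.
The integral becomes ∫ u**2 du from 1 to 5, with antiderivative u**3/3.
Back in x: F(x) = (x**2 + 1)**3/3.
Then F(2) - F(0) = (125/3) - (1/3) = 124/3.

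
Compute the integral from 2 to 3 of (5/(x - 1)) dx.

An antiderivative is F(x) = 5*log(x - 1).
Then F(3) - F(2) = (log(32)) - (0) = log(32).

log(32)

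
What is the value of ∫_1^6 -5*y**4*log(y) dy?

-7776*log(3) - 7776*log(2) + 1555

Integrate by parts once (u = ln y, dv = -5*y**4 dy).
An antiderivative is F(y) = -y**5*(5*log(y) - 1)/5.
Then F(6) - F(1) = (-7776*log(3) - 7776*log(2) + 7776/5) - (1/5) = -7776*log(3) - 7776*log(2) + 1555.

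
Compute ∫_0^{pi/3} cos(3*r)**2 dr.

pi/6

Use the identity cos^2(3*r) = (1 + cos(6*r))/2.
An antiderivative is F(r) = r/2 + sin(6*r)/12.
Then F(pi/3) - F(0) = (pi/6) - (0) = pi/6.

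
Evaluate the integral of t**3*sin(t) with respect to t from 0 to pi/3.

-3*sqrt(3) - pi**3/54 + sqrt(3)*pi**2/6 + pi

Integrate by parts 3 times (u = t^3, dv = sin(t) dt).
An antiderivative is F(t) = -t**3*cos(t) + 3*t**2*sin(t) + 6*t*cos(t) - 6*sin(t).
Then F(pi/3) - F(0) = (-3*sqrt(3) - pi**3/54 + sqrt(3)*pi**2/6 + pi) - (0) = -3*sqrt(3) - pi**3/54 + sqrt(3)*pi**2/6 + pi.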